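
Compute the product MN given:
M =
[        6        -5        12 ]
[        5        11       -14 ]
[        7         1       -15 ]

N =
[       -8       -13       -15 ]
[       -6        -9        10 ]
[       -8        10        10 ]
MN =
[     -114        87       -20 ]
[        6      -304      -105 ]
[       58      -250      -245 ]

Matrix multiplication: (MN)[i][j] = sum over k of M[i][k] * N[k][j].
  (MN)[0][0] = (6)*(-8) + (-5)*(-6) + (12)*(-8) = -114
  (MN)[0][1] = (6)*(-13) + (-5)*(-9) + (12)*(10) = 87
  (MN)[0][2] = (6)*(-15) + (-5)*(10) + (12)*(10) = -20
  (MN)[1][0] = (5)*(-8) + (11)*(-6) + (-14)*(-8) = 6
  (MN)[1][1] = (5)*(-13) + (11)*(-9) + (-14)*(10) = -304
  (MN)[1][2] = (5)*(-15) + (11)*(10) + (-14)*(10) = -105
  (MN)[2][0] = (7)*(-8) + (1)*(-6) + (-15)*(-8) = 58
  (MN)[2][1] = (7)*(-13) + (1)*(-9) + (-15)*(10) = -250
  (MN)[2][2] = (7)*(-15) + (1)*(10) + (-15)*(10) = -245
MN =
[     -114        87       -20 ]
[        6      -304      -105 ]
[       58      -250      -245 ]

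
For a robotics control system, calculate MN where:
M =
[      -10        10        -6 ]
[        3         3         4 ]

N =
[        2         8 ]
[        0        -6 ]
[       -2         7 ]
MN =
[       -8      -182 ]
[       -2        34 ]

Matrix multiplication: (MN)[i][j] = sum over k of M[i][k] * N[k][j].
  (MN)[0][0] = (-10)*(2) + (10)*(0) + (-6)*(-2) = -8
  (MN)[0][1] = (-10)*(8) + (10)*(-6) + (-6)*(7) = -182
  (MN)[1][0] = (3)*(2) + (3)*(0) + (4)*(-2) = -2
  (MN)[1][1] = (3)*(8) + (3)*(-6) + (4)*(7) = 34
MN =
[       -8      -182 ]
[       -2        34 ]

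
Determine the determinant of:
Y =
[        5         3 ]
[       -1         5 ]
det(Y) = 28

For a 2×2 matrix [[a, b], [c, d]], det = a*d - b*c.
det(Y) = (5)*(5) - (3)*(-1) = 25 + 3 = 28.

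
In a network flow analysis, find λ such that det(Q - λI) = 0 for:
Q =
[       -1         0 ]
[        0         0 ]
λ = -1, 0

Solve det(Q - λI) = 0. For a 2×2 matrix the characteristic equation is λ² - (trace)λ + det = 0.
trace(Q) = a + d = -1 + 0 = -1.
det(Q) = a*d - b*c = (-1)*(0) - (0)*(0) = 0 - 0 = 0.
Characteristic equation: λ² - (-1)λ + (0) = 0.
Discriminant = (-1)² - 4*(0) = 1 - 0 = 1.
λ = (-1 ± √1) / 2 = (-1 ± 1) / 2 = -1, 0.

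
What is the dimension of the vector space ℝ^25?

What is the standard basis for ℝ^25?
Dimension = 25; standard basis = {e_1, e_2, e_3, …, e_25}

ℝ^25 is the space of 25-tuples of real numbers; its dimension is 25.
The standard basis consists of 25 vectors: e_1, e_2, e_3, …, e_25, where e_i is the vector with 1 in position i and 0 elsewhere.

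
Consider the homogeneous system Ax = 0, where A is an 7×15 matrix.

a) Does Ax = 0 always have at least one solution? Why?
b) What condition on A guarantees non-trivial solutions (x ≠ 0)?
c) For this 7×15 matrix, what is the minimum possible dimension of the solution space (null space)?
a) Yes, x = 0 is always a solution. b) When A has linearly dependent columns (rank < n). c) Minimum nullity = 8.

a) x = 0 satisfies A·0 = 0, so the zero vector is always a solution.
b) Non-trivial solutions exist iff the columns of A are linearly dependent, equivalently rank(A) < n (the number of columns).
c) By rank-nullity, rank(A) + nullity(A) = n = 15. Since A has only 7 rows, rank(A) ≤ 7, so nullity(A) ≥ 15 - 7 = 8.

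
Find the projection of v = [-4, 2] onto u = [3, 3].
[-1, -1]

The projection of v onto u is proj_u(v) = ((v·u) / (u·u)) · u.
v·u = (-4)*(3) + (2)*(3) = -6.
u·u = (3)*(3) + (3)*(3) = 18.
coefficient = -6 / 18 = -1/3.
proj_u(v) = -1/3 · [3, 3] = [-1, -1].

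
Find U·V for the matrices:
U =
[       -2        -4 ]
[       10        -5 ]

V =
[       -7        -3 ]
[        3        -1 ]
UV =
[        2        10 ]
[      -85       -25 ]

Matrix multiplication: (UV)[i][j] = sum over k of U[i][k] * V[k][j].
  (UV)[0][0] = (-2)*(-7) + (-4)*(3) = 2
  (UV)[0][1] = (-2)*(-3) + (-4)*(-1) = 10
  (UV)[1][0] = (10)*(-7) + (-5)*(3) = -85
  (UV)[1][1] = (10)*(-3) + (-5)*(-1) = -25
UV =
[        2        10 ]
[      -85       -25 ]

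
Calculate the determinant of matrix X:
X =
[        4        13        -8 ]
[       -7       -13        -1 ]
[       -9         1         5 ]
det(X) = 1308

Expand along row 0 (cofactor expansion): det(X) = a*(e*i - f*h) - b*(d*i - f*g) + c*(d*h - e*g), where the 3×3 is [[a, b, c], [d, e, f], [g, h, i]].
Minor M_00 = (-13)*(5) - (-1)*(1) = -65 + 1 = -64.
Minor M_01 = (-7)*(5) - (-1)*(-9) = -35 - 9 = -44.
Minor M_02 = (-7)*(1) - (-13)*(-9) = -7 - 117 = -124.
det(X) = (4)*(-64) - (13)*(-44) + (-8)*(-124) = -256 + 572 + 992 = 1308.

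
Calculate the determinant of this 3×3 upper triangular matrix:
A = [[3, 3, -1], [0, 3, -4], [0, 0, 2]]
18

The determinant of a triangular matrix is the product of its diagonal entries (the off-diagonal entries above the diagonal do not affect it).
det(A) = (3) * (3) * (2) = 18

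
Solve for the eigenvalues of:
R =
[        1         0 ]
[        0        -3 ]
λ = -3, 1

Solve det(R - λI) = 0. For a 2×2 matrix the characteristic equation is λ² - (trace)λ + det = 0.
trace(R) = a + d = 1 - 3 = -2.
det(R) = a*d - b*c = (1)*(-3) - (0)*(0) = -3 - 0 = -3.
Characteristic equation: λ² - (-2)λ + (-3) = 0.
Discriminant = (-2)² - 4*(-3) = 4 + 12 = 16.
λ = (-2 ± √16) / 2 = (-2 ± 4) / 2 = -3, 1.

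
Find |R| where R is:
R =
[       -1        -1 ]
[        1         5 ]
det(R) = -4

For a 2×2 matrix [[a, b], [c, d]], det = a*d - b*c.
det(R) = (-1)*(5) - (-1)*(1) = -5 + 1 = -4.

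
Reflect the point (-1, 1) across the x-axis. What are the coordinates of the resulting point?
(-1, -1)

Reflection across x-axis: (-1, 1) → (-1, -1)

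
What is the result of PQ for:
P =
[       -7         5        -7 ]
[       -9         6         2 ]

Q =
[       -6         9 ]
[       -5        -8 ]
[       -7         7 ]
PQ =
[       66      -152 ]
[       10      -115 ]

Matrix multiplication: (PQ)[i][j] = sum over k of P[i][k] * Q[k][j].
  (PQ)[0][0] = (-7)*(-6) + (5)*(-5) + (-7)*(-7) = 66
  (PQ)[0][1] = (-7)*(9) + (5)*(-8) + (-7)*(7) = -152
  (PQ)[1][0] = (-9)*(-6) + (6)*(-5) + (2)*(-7) = 10
  (PQ)[1][1] = (-9)*(9) + (6)*(-8) + (2)*(7) = -115
PQ =
[       66      -152 ]
[       10      -115 ]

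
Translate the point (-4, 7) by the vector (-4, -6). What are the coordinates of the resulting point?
(-8, 1)

Translation by (-4, -6):
x' = -4 + -4 = -8
y' = 7 + -6 = 1
Homogeneous matrix: [[1, 0, -4], [0, 1, -6], [0, 0, 1]]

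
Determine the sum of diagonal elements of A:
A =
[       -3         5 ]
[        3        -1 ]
tr(A) = -3 - 1 = -4

The trace of a square matrix is the sum of its diagonal entries.
Diagonal entries of A: A[0][0] = -3, A[1][1] = -1.
tr(A) = -3 - 1 = -4.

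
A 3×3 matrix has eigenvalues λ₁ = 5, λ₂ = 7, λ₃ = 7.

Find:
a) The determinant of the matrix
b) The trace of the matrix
det = 245, trace = 19

Two standard eigenvalue identities:
- det(A) equals the product of the eigenvalues (counted with multiplicity).
- trace(A) equals the sum of the eigenvalues.
det(A) = (5)*(7)*(7) = 245.
trace(A) = 5 + 7 + 7 = 19.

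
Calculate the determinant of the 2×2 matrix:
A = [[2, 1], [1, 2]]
3

For A = [[a, b], [c, d]], det(A) = a*d - b*c.
det(A) = (2)*(2) - (1)*(1) = 4 - 1 = 3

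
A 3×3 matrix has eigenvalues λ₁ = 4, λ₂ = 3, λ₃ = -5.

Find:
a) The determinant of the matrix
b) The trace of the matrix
det = -60, trace = 2

Two standard eigenvalue identities:
- det(A) equals the product of the eigenvalues (counted with multiplicity).
- trace(A) equals the sum of the eigenvalues.
det(A) = (4)*(3)*(-5) = -60.
trace(A) = 4 + 3 - 5 = 2.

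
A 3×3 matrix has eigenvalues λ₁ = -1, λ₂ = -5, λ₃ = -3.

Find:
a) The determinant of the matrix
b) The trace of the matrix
det = -15, trace = -9

Two standard eigenvalue identities:
- det(A) equals the product of the eigenvalues (counted with multiplicity).
- trace(A) equals the sum of the eigenvalues.
det(A) = (-1)*(-5)*(-3) = -15.
trace(A) = -1 - 5 - 3 = -9.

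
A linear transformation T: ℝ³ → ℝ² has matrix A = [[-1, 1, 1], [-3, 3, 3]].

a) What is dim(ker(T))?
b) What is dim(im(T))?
dim(ker) = 2, dim(im) = 1

Observe that row 2 = 3 × row 1 (so the rows are linearly dependent).
Thus rank(A) = 1 (only one linearly independent row).
dim(im(T)) = rank(A) = 1.
By the rank-nullity theorem applied to T: ℝ³ → ℝ², rank(A) + nullity(A) = 3 (the domain dimension), so dim(ker(T)) = 3 - 1 = 2.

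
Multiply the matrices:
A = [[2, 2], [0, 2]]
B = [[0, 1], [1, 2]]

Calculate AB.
[[2, 6], [2, 4]]

Each entry (i,j) of AB = sum over k of A[i][k]*B[k][j].
(AB)[0][0] = (2)*(0) + (2)*(1) = 2
(AB)[0][1] = (2)*(1) + (2)*(2) = 6
(AB)[1][0] = (0)*(0) + (2)*(1) = 2
(AB)[1][1] = (0)*(1) + (2)*(2) = 4
AB = [[2, 6], [2, 4]]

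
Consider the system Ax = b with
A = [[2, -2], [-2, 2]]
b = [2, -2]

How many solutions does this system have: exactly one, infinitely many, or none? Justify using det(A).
Infinitely many solutions

det(A) = (2)*(2) - (-2)*(-2) = 0, so A is singular (column 2 is -1 times column 1).
b = [2, -2] = 1 * column 1 of A, so b lies in the column space of A.
A singular matrix whose right-hand side is in its column space gives a 1-parameter family of solutions — infinitely many.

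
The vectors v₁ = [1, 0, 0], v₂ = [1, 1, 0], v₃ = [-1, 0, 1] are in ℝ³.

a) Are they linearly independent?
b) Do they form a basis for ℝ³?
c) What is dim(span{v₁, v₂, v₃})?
Yes independent, yes basis, dim = 3

Stack v₁, v₂, v₃ as rows of a 3×3 matrix.
[[1, 0, 0]; [1, 1, 0]; [-1, 0, 1]] is already lower triangular with nonzero diagonal entries (1, 1, 1), so its determinant is the product of the diagonal entries, det = (1)·(1)·(1) = 1 ≠ 0, and the rows are linearly independent.
Three linearly independent vectors in ℝ³ form a basis for ℝ³, so dim(span{v₁,v₂,v₃}) = 3.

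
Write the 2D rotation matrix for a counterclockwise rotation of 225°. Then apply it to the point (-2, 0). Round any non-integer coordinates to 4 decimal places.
R = [[-√2/2, √2/2], [-√2/2, -√2/2]]; R·(-2, 0) = (1.4142, 1.4142)

Rotation matrix formula: R(θ) = [[cos θ, -sin θ], [sin θ, cos θ]]
For θ = 225°:
cos(225°) = -√2/2
sin(225°) = -√2/2
R = [[-√2/2, √2/2], [-√2/2, -√2/2]]
Apply to (-2, 0): [-√2/2·-2 + (√2/2)·0, -√2/2·-2 + -√2/2·0] = (1.4142, 1.4142)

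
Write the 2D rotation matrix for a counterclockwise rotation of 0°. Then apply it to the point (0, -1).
R = [[1, 0], [0, 1]]; R·(0, -1) = (0, -1)

Rotation matrix formula: R(θ) = [[cos θ, -sin θ], [sin θ, cos θ]]
For θ = 0°:
cos(0°) = 1
sin(0°) = 0
R = [[1, 0], [0, 1]]
Apply to (0, -1): [1·0 + (0)·-1, 0·0 + 1·-1] = (0, -1)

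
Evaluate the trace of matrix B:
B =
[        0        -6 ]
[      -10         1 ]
tr(B) = 0 + 1 = 1

The trace of a square matrix is the sum of its diagonal entries.
Diagonal entries of B: B[0][0] = 0, B[1][1] = 1.
tr(B) = 0 + 1 = 1.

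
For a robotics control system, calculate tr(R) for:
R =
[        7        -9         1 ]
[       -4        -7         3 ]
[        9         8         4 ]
tr(R) = 7 - 7 + 4 = 4

The trace of a square matrix is the sum of its diagonal entries.
Diagonal entries of R: R[0][0] = 7, R[1][1] = -7, R[2][2] = 4.
tr(R) = 7 - 7 + 4 = 4.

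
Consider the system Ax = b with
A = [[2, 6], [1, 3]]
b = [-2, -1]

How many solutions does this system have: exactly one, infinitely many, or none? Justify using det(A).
Infinitely many solutions

det(A) = (2)*(3) - (6)*(1) = 0, so A is singular (column 2 is 3 times column 1).
b = [-2, -1] = -1 * column 1 of A, so b lies in the column space of A.
A singular matrix whose right-hand side is in its column space gives a 1-parameter family of solutions — infinitely many.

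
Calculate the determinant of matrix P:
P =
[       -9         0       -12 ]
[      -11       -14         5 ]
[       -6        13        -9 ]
det(P) = 2175

Expand along row 0 (cofactor expansion): det(P) = a*(e*i - f*h) - b*(d*i - f*g) + c*(d*h - e*g), where the 3×3 is [[a, b, c], [d, e, f], [g, h, i]].
Minor M_00 = (-14)*(-9) - (5)*(13) = 126 - 65 = 61.
Minor M_01 = (-11)*(-9) - (5)*(-6) = 99 + 30 = 129.
Minor M_02 = (-11)*(13) - (-14)*(-6) = -143 - 84 = -227.
det(P) = (-9)*(61) - (0)*(129) + (-12)*(-227) = -549 + 0 + 2724 = 2175.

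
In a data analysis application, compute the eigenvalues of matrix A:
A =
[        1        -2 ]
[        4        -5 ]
λ = -3, -1

Solve det(A - λI) = 0. For a 2×2 matrix the characteristic equation is λ² - (trace)λ + det = 0.
trace(A) = a + d = 1 - 5 = -4.
det(A) = a*d - b*c = (1)*(-5) - (-2)*(4) = -5 + 8 = 3.
Characteristic equation: λ² - (-4)λ + (3) = 0.
Discriminant = (-4)² - 4*(3) = 16 - 12 = 4.
λ = (-4 ± √4) / 2 = (-4 ± 2) / 2 = -3, -1.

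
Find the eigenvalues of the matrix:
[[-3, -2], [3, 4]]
λ = -2 and λ = 3

Characteristic equation: det(A - λI) = 0
λ² - (trace)λ + (det) = 0
λ² - (1)λ + (-6) = 0
λ² - 1λ - 6 = 0
Solving: λ = -2, 3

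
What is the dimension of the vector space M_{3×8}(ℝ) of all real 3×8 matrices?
Dimension = 24

A real 3×8 matrix is determined by its 3·8 = 24 independent entries.
A standard basis is {E_ij : 1 ≤ i ≤ 3, 1 ≤ j ≤ 8}, where E_ij has a 1 in position (i, j) and 0 elsewhere — there are 24 such matrices, and they are linearly independent and span M_{3×8}(ℝ).
Therefore dim(M_{3×8}(ℝ)) = 24.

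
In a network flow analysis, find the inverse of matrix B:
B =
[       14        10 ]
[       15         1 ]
det(B) = -136
B⁻¹ =
[   -1/136      5/68 ]
[   15/136     -7/68 ]

For a 2×2 matrix B = [[a, b], [c, d]] with det(B) ≠ 0, B⁻¹ = (1/det(B)) * [[d, -b], [-c, a]].
det(B) = (14)*(1) - (10)*(15) = 14 - 150 = -136.
B⁻¹ = (1/-136) * [[1, -10], [-15, 14]].
Dividing each entry by -136 and reducing:
B⁻¹ =
[   -1/136      5/68 ]
[   15/136     -7/68 ]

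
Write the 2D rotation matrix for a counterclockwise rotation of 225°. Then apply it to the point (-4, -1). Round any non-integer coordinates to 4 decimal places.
R = [[-√2/2, √2/2], [-√2/2, -√2/2]]; R·(-4, -1) = (2.1213, 3.5355)

Rotation matrix formula: R(θ) = [[cos θ, -sin θ], [sin θ, cos θ]]
For θ = 225°:
cos(225°) = -√2/2
sin(225°) = -√2/2
R = [[-√2/2, √2/2], [-√2/2, -√2/2]]
Apply to (-4, -1): [-√2/2·-4 + (√2/2)·-1, -√2/2·-4 + -√2/2·-1] = (2.1213, 3.5355)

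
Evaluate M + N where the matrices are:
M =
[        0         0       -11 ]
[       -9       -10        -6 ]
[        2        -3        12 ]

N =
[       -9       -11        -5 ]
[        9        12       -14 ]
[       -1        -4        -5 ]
M + N =
[       -9       -11       -16 ]
[        0         2       -20 ]
[        1        -7         7 ]

Matrix addition is elementwise: (M+N)[i][j] = M[i][j] + N[i][j].
  (M+N)[0][0] = (0) + (-9) = -9
  (M+N)[0][1] = (0) + (-11) = -11
  (M+N)[0][2] = (-11) + (-5) = -16
  (M+N)[1][0] = (-9) + (9) = 0
  (M+N)[1][1] = (-10) + (12) = 2
  (M+N)[1][2] = (-6) + (-14) = -20
  (M+N)[2][0] = (2) + (-1) = 1
  (M+N)[2][1] = (-3) + (-4) = -7
  (M+N)[2][2] = (12) + (-5) = 7
M + N =
[       -9       -11       -16 ]
[        0         2       -20 ]
[        1        -7         7 ]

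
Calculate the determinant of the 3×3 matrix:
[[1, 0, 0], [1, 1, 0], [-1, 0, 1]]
1

Expansion along first row:
det = 1·det([[1,0],[0,1]]) - 0·det([[1,0],[-1,1]]) + 0·det([[1,1],[-1,0]])
    = 1·(1·1 - 0·0) - 0·(1·1 - 0·-1) + 0·(1·0 - 1·-1)
    = 1·1 - 0·1 + 0·1
    = 1 + 0 + 0 = 1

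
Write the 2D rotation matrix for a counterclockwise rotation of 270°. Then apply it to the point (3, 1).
R = [[0, 1], [-1, 0]]; R·(3, 1) = (1, -3)

Rotation matrix formula: R(θ) = [[cos θ, -sin θ], [sin θ, cos θ]]
For θ = 270°:
cos(270°) = 0
sin(270°) = -1
R = [[0, 1], [-1, 0]]
Apply to (3, 1): [0·3 + (1)·1, -1·3 + 0·1] = (1, -3)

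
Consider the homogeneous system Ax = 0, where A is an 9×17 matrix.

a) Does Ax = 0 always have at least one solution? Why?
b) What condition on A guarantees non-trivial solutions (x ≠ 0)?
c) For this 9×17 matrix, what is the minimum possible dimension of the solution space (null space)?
a) Yes, x = 0 is always a solution. b) When A has linearly dependent columns (rank < n). c) Minimum nullity = 8.

a) x = 0 satisfies A·0 = 0, so the zero vector is always a solution.
b) Non-trivial solutions exist iff the columns of A are linearly dependent, equivalently rank(A) < n (the number of columns).
c) By rank-nullity, rank(A) + nullity(A) = n = 17. Since A has only 9 rows, rank(A) ≤ 9, so nullity(A) ≥ 17 - 9 = 8.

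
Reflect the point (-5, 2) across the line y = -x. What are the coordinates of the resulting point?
(-2, 5)

Reflection across line y = -x: (-5, 2) → (-2, 5)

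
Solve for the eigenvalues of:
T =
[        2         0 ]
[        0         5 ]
λ = 2, 5

Solve det(T - λI) = 0. For a 2×2 matrix the characteristic equation is λ² - (trace)λ + det = 0.
trace(T) = a + d = 2 + 5 = 7.
det(T) = a*d - b*c = (2)*(5) - (0)*(0) = 10 - 0 = 10.
Characteristic equation: λ² - (7)λ + (10) = 0.
Discriminant = (7)² - 4*(10) = 49 - 40 = 9.
λ = (7 ± √9) / 2 = (7 ± 3) / 2 = 2, 5.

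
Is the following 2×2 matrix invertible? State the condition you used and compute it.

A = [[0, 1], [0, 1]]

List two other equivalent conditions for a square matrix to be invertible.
No, not invertible; det(A) = 0 (two rows are equal, so the rows are linearly dependent). Equivalent conditions (failing for this A): rank(A) < 2; Ax = 0 has non-trivial solutions; 0 is an eigenvalue; the columns are linearly dependent.

To check invertibility, compute det(A).
In this matrix, row 0 and the last row are identical, so one row is a scalar multiple of another and the rows are linearly dependent.
A matrix with linearly dependent rows has det = 0 and is not invertible.
Equivalent failed conditions:
- rank(A) < 2.
- Ax = 0 has non-trivial solutions.
- 0 is an eigenvalue.
- The columns are linearly dependent.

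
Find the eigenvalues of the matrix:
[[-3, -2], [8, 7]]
λ = -1 and λ = 5

Characteristic equation: det(A - λI) = 0
λ² - (trace)λ + (det) = 0
λ² - (4)λ + (-5) = 0
λ² - 4λ - 5 = 0
Solving: λ = -1, 5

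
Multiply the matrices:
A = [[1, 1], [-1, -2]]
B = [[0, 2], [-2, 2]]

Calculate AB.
[[-2, 4], [4, -6]]

Each entry (i,j) of AB = sum over k of A[i][k]*B[k][j].
(AB)[0][0] = (1)*(0) + (1)*(-2) = -2
(AB)[0][1] = (1)*(2) + (1)*(2) = 4
(AB)[1][0] = (-1)*(0) + (-2)*(-2) = 4
(AB)[1][1] = (-1)*(2) + (-2)*(2) = -6
AB = [[-2, 4], [4, -6]]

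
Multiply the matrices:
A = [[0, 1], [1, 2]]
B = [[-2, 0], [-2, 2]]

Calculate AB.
[[-2, 2], [-6, 4]]

Each entry (i,j) of AB = sum over k of A[i][k]*B[k][j].
(AB)[0][0] = (0)*(-2) + (1)*(-2) = -2
(AB)[0][1] = (0)*(0) + (1)*(2) = 2
(AB)[1][0] = (1)*(-2) + (2)*(-2) = -6
(AB)[1][1] = (1)*(0) + (2)*(2) = 4
AB = [[-2, 2], [-6, 4]]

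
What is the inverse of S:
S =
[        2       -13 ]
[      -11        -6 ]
det(S) = -155
S⁻¹ =
[    6/155   -13/155 ]
[  -11/155    -2/155 ]

For a 2×2 matrix S = [[a, b], [c, d]] with det(S) ≠ 0, S⁻¹ = (1/det(S)) * [[d, -b], [-c, a]].
det(S) = (2)*(-6) - (-13)*(-11) = -12 - 143 = -155.
S⁻¹ = (1/-155) * [[-6, 13], [11, 2]].
Dividing each entry by -155 and reducing:
S⁻¹ =
[    6/155   -13/155 ]
[  -11/155    -2/155 ]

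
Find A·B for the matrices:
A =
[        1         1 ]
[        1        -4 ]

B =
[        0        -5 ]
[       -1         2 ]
AB =
[       -1        -3 ]
[        4       -13 ]

Matrix multiplication: (AB)[i][j] = sum over k of A[i][k] * B[k][j].
  (AB)[0][0] = (1)*(0) + (1)*(-1) = -1
  (AB)[0][1] = (1)*(-5) + (1)*(2) = -3
  (AB)[1][0] = (1)*(0) + (-4)*(-1) = 4
  (AB)[1][1] = (1)*(-5) + (-4)*(2) = -13
AB =
[       -1        -3 ]
[        4       -13 ]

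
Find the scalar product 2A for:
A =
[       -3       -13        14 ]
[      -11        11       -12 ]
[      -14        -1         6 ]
2A =
[       -6       -26        28 ]
[      -22        22       -24 ]
[      -28        -2        12 ]

Scalar multiplication is elementwise: (2A)[i][j] = 2 * A[i][j].
  (2A)[0][0] = 2 * (-3) = -6
  (2A)[0][1] = 2 * (-13) = -26
  (2A)[0][2] = 2 * (14) = 28
  (2A)[1][0] = 2 * (-11) = -22
  (2A)[1][1] = 2 * (11) = 22
  (2A)[1][2] = 2 * (-12) = -24
  (2A)[2][0] = 2 * (-14) = -28
  (2A)[2][1] = 2 * (-1) = -2
  (2A)[2][2] = 2 * (6) = 12
2A =
[       -6       -26        28 ]
[      -22        22       -24 ]
[      -28        -2        12 ]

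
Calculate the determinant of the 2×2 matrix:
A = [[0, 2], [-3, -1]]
6

For A = [[a, b], [c, d]], det(A) = a*d - b*c.
det(A) = (0)*(-1) - (2)*(-3) = 0 - -6 = 6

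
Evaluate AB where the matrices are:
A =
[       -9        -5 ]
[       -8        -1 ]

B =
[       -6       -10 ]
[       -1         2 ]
AB =
[       59        80 ]
[       49        78 ]

Matrix multiplication: (AB)[i][j] = sum over k of A[i][k] * B[k][j].
  (AB)[0][0] = (-9)*(-6) + (-5)*(-1) = 59
  (AB)[0][1] = (-9)*(-10) + (-5)*(2) = 80
  (AB)[1][0] = (-8)*(-6) + (-1)*(-1) = 49
  (AB)[1][1] = (-8)*(-10) + (-1)*(2) = 78
AB =
[       59        80 ]
[       49        78 ]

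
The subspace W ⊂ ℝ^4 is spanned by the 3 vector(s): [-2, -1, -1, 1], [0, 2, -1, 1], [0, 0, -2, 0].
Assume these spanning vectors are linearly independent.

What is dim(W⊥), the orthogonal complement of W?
dim(W⊥) = 1

For any subspace W of ℝ^n, dim(W) + dim(W⊥) = n (the whole-space dimension).
Here the given 3 vectors are linearly independent, so dim(W) = 3.
Thus dim(W⊥) = n - dim(W) = 4 - 3 = 1.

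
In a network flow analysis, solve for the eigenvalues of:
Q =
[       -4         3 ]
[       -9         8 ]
λ = -1, 5

Solve det(Q - λI) = 0. For a 2×2 matrix the characteristic equation is λ² - (trace)λ + det = 0.
trace(Q) = a + d = -4 + 8 = 4.
det(Q) = a*d - b*c = (-4)*(8) - (3)*(-9) = -32 + 27 = -5.
Characteristic equation: λ² - (4)λ + (-5) = 0.
Discriminant = (4)² - 4*(-5) = 16 + 20 = 36.
λ = (4 ± √36) / 2 = (4 ± 6) / 2 = -1, 5.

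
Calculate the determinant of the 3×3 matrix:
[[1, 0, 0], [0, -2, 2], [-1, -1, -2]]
6

Expansion along first row:
det = 1·det([[-2,2],[-1,-2]]) - 0·det([[0,2],[-1,-2]]) + 0·det([[0,-2],[-1,-1]])
    = 1·(-2·-2 - 2·-1) - 0·(0·-2 - 2·-1) + 0·(0·-1 - -2·-1)
    = 1·6 - 0·2 + 0·-2
    = 6 + 0 + 0 = 6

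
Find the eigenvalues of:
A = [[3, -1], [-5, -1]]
λ = -2, 4

Solve det(A - λI) = 0. For a 2×2 matrix this is λ² - (trace)λ + det = 0.
trace(A) = 3 - 1 = 2.
det(A) = (3)*(-1) - (-1)*(-5) = -3 - 5 = -8.
Characteristic equation: λ² - (2)λ + (-8) = 0.
Discriminant: (2)² - 4*(-8) = 4 + 32 = 36.
Roots: λ = (2 ± √36) / 2 = -2, 4.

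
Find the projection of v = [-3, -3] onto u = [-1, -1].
[-3, -3]

The projection of v onto u is proj_u(v) = ((v·u) / (u·u)) · u.
v·u = (-3)*(-1) + (-3)*(-1) = 6.
u·u = (-1)*(-1) + (-1)*(-1) = 2.
coefficient = 6 / 2 = 3.
proj_u(v) = 3 · [-1, -1] = [-3, -3].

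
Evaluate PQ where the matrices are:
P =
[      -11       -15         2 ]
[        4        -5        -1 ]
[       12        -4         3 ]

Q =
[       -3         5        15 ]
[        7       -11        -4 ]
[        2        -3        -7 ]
PQ =
[      -68       104      -119 ]
[      -49        78        87 ]
[      -58        95       175 ]

Matrix multiplication: (PQ)[i][j] = sum over k of P[i][k] * Q[k][j].
  (PQ)[0][0] = (-11)*(-3) + (-15)*(7) + (2)*(2) = -68
  (PQ)[0][1] = (-11)*(5) + (-15)*(-11) + (2)*(-3) = 104
  (PQ)[0][2] = (-11)*(15) + (-15)*(-4) + (2)*(-7) = -119
  (PQ)[1][0] = (4)*(-3) + (-5)*(7) + (-1)*(2) = -49
  (PQ)[1][1] = (4)*(5) + (-5)*(-11) + (-1)*(-3) = 78
  (PQ)[1][2] = (4)*(15) + (-5)*(-4) + (-1)*(-7) = 87
  (PQ)[2][0] = (12)*(-3) + (-4)*(7) + (3)*(2) = -58
  (PQ)[2][1] = (12)*(5) + (-4)*(-11) + (3)*(-3) = 95
  (PQ)[2][2] = (12)*(15) + (-4)*(-4) + (3)*(-7) = 175
PQ =
[      -68       104      -119 ]
[      -49        78        87 ]
[      -58        95       175 ]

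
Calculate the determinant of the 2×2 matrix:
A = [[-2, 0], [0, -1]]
2

For A = [[a, b], [c, d]], det(A) = a*d - b*c.
det(A) = (-2)*(-1) - (0)*(0) = 2 - 0 = 2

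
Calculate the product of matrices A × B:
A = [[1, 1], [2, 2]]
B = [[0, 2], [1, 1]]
[[1, 3], [2, 6]]

Matrix multiplication:
C[0][0] = 1×0 + 1×1 = 1
C[0][1] = 1×2 + 1×1 = 3
C[1][0] = 2×0 + 2×1 = 2
C[1][1] = 2×2 + 2×1 = 6
Result: [[1, 3], [2, 6]]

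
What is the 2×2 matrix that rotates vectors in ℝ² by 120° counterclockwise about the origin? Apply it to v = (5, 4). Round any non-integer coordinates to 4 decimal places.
R = [[-1/2, -√3/2], [√3/2, -1/2]]; R·v = (-5.9641, 2.3301)

A counterclockwise rotation by angle θ in ℝ² has matrix R(θ) = [[cos θ, -sin θ], [sin θ, cos θ]].
For θ = 120°: cos θ = -1/2, sin θ = √3/2.
R(120°) = [[-1/2, -√3/2], [√3/2, -1/2]].
R·v = [-1/2·5 + (-√3/2)·4, √3/2·5 + -1/2·4] = (-5.9641, 2.3301).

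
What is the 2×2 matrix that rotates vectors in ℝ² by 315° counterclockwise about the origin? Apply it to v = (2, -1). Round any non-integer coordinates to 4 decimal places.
R = [[√2/2, √2/2], [-√2/2, √2/2]]; R·v = (0.7071, -2.1213)

A counterclockwise rotation by angle θ in ℝ² has matrix R(θ) = [[cos θ, -sin θ], [sin θ, cos θ]].
For θ = 315°: cos θ = √2/2, sin θ = -√2/2.
R(315°) = [[√2/2, √2/2], [-√2/2, √2/2]].
R·v = [√2/2·2 + (√2/2)·-1, -√2/2·2 + √2/2·-1] = (0.7071, -2.1213).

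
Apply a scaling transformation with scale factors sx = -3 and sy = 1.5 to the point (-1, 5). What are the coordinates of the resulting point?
(3, 7.5)

Scaling matrix:
[[-3, 0], [0, 1.50]]
Result: (-1 × -3, 5 × 1.5) = (3, 7.5)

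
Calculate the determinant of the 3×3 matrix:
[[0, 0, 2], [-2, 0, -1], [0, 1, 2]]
-4

Expansion along first row:
det = 0·det([[0,-1],[1,2]]) - 0·det([[-2,-1],[0,2]]) + 2·det([[-2,0],[0,1]])
    = 0·(0·2 - -1·1) - 0·(-2·2 - -1·0) + 2·(-2·1 - 0·0)
    = 0·1 - 0·-4 + 2·-2
    = 0 + 0 + -4 = -4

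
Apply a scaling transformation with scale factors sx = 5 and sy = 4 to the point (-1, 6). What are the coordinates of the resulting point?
(-5, 24)

Scaling matrix:
[[5, 0], [0, 4]]
Result: (-1 × 5, 6 × 4) = (-5, 24)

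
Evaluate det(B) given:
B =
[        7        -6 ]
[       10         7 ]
det(B) = 109

For a 2×2 matrix [[a, b], [c, d]], det = a*d - b*c.
det(B) = (7)*(7) - (-6)*(10) = 49 + 60 = 109.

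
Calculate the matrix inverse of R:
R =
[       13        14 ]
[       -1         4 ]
det(R) = 66
R⁻¹ =
[     2/33     -7/33 ]
[     1/66     13/66 ]

For a 2×2 matrix R = [[a, b], [c, d]] with det(R) ≠ 0, R⁻¹ = (1/det(R)) * [[d, -b], [-c, a]].
det(R) = (13)*(4) - (14)*(-1) = 52 + 14 = 66.
R⁻¹ = (1/66) * [[4, -14], [1, 13]].
Dividing each entry by 66 and reducing:
R⁻¹ =
[     2/33     -7/33 ]
[     1/66     13/66 ]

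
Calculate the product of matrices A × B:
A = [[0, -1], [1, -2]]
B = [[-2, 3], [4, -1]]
[[-4, 1], [-10, 5]]

Matrix multiplication:
C[0][0] = 0×-2 + -1×4 = -4
C[0][1] = 0×3 + -1×-1 = 1
C[1][0] = 1×-2 + -2×4 = -10
C[1][1] = 1×3 + -2×-1 = 5
Result: [[-4, 1], [-10, 5]]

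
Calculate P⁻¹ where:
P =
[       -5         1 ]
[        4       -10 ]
det(P) = 46
P⁻¹ =
[    -5/23     -1/46 ]
[    -2/23     -5/46 ]

For a 2×2 matrix P = [[a, b], [c, d]] with det(P) ≠ 0, P⁻¹ = (1/det(P)) * [[d, -b], [-c, a]].
det(P) = (-5)*(-10) - (1)*(4) = 50 - 4 = 46.
P⁻¹ = (1/46) * [[-10, -1], [-4, -5]].
Dividing each entry by 46 and reducing:
P⁻¹ =
[    -5/23     -1/46 ]
[    -2/23     -5/46 ]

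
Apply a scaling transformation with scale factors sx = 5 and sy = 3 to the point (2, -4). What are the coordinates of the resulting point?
(10, -12)

Scaling matrix:
[[5, 0], [0, 3]]
Result: (2 × 5, -4 × 3) = (10, -12)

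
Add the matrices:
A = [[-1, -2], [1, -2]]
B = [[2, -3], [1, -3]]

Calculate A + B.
[[1, -5], [2, -5]]

Add corresponding elements:
(-1)+(2)=1
(-2)+(-3)=-5
(1)+(1)=2
(-2)+(-3)=-5
A + B = [[1, -5], [2, -5]]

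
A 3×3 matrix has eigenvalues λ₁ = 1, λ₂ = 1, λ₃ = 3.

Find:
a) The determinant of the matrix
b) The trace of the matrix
det = 3, trace = 5

Two standard eigenvalue identities:
- det(A) equals the product of the eigenvalues (counted with multiplicity).
- trace(A) equals the sum of the eigenvalues.
det(A) = (1)*(1)*(3) = 3.
trace(A) = 1 + 1 + 3 = 5.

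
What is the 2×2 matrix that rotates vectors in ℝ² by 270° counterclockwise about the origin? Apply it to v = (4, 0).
R = [[0, 1], [-1, 0]]; R·v = (0, -4)

A counterclockwise rotation by angle θ in ℝ² has matrix R(θ) = [[cos θ, -sin θ], [sin θ, cos θ]].
For θ = 270°: cos θ = 0, sin θ = -1.
R(270°) = [[0, 1], [-1, 0]].
R·v = [0·4 + (1)·0, -1·4 + 0·0] = (0, -4).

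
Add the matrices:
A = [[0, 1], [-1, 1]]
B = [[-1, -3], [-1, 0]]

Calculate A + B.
[[-1, -2], [-2, 1]]

Add corresponding elements:
(0)+(-1)=-1
(1)+(-3)=-2
(-1)+(-1)=-2
(1)+(0)=1
A + B = [[-1, -2], [-2, 1]]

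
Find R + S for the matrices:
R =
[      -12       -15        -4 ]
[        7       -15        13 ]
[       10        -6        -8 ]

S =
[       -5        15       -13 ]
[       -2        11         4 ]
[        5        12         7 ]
R + S =
[      -17         0       -17 ]
[        5        -4        17 ]
[       15         6        -1 ]

Matrix addition is elementwise: (R+S)[i][j] = R[i][j] + S[i][j].
  (R+S)[0][0] = (-12) + (-5) = -17
  (R+S)[0][1] = (-15) + (15) = 0
  (R+S)[0][2] = (-4) + (-13) = -17
  (R+S)[1][0] = (7) + (-2) = 5
  (R+S)[1][1] = (-15) + (11) = -4
  (R+S)[1][2] = (13) + (4) = 17
  (R+S)[2][0] = (10) + (5) = 15
  (R+S)[2][1] = (-6) + (12) = 6
  (R+S)[2][2] = (-8) + (7) = -1
R + S =
[      -17         0       -17 ]
[        5        -4        17 ]
[       15         6        -1 ]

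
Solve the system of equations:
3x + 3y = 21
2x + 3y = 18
x = 3, y = 4

Use elimination (row reduction):
Equation 1: 3x + 3y = 21.
Equation 2: 2x + 3y = 18.
Multiply Eq1 by 2 and Eq2 by 3: 6x + 6y = 42;  6x + 9y = 54.
Subtract: (3)y = 12, so y = 4.
Back-substitute into Eq1: 3x + 3*(4) = 21, so x = 3.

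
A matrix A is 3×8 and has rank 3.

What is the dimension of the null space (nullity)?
5

The rank-nullity theorem for an m×n matrix states:
rank(A) + nullity(A) = n (the number of columns).
Here n = 8 and rank(A) = 3, so nullity(A) = 8 - 3 = 5.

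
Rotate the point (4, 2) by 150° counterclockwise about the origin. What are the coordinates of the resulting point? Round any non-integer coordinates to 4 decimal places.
(-4.4641, 0.2679)

Rotation matrix R(θ) = [[cos θ, -sin θ], [sin θ, cos θ]]; for θ = 150°:
R = [[-√3/2, -1/2], [1/2, -√3/2]]
Result: R × [4, 2]ᵀ = [-√3/2·4 + (-1/2)·2, 1/2·4 + (-√3/2)·2]ᵀ = (-4.4641, 0.2679)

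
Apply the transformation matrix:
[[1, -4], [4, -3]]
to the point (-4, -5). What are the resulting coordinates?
(16, -1)

Matrix multiplication:
[[1, -4], [4, -3]] × [-4, -5]ᵀ
= [1×-4 + -4×-5, 4×-4 + -3×-5]ᵀ
= [16.0000, -1.0000]ᵀ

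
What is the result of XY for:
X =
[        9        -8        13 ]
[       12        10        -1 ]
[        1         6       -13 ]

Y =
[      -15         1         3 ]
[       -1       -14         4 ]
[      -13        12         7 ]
XY =
[     -296       277        86 ]
[     -177      -140        69 ]
[      148      -239       -64 ]

Matrix multiplication: (XY)[i][j] = sum over k of X[i][k] * Y[k][j].
  (XY)[0][0] = (9)*(-15) + (-8)*(-1) + (13)*(-13) = -296
  (XY)[0][1] = (9)*(1) + (-8)*(-14) + (13)*(12) = 277
  (XY)[0][2] = (9)*(3) + (-8)*(4) + (13)*(7) = 86
  (XY)[1][0] = (12)*(-15) + (10)*(-1) + (-1)*(-13) = -177
  (XY)[1][1] = (12)*(1) + (10)*(-14) + (-1)*(12) = -140
  (XY)[1][2] = (12)*(3) + (10)*(4) + (-1)*(7) = 69
  (XY)[2][0] = (1)*(-15) + (6)*(-1) + (-13)*(-13) = 148
  (XY)[2][1] = (1)*(1) + (6)*(-14) + (-13)*(12) = -239
  (XY)[2][2] = (1)*(3) + (6)*(4) + (-13)*(7) = -64
XY =
[     -296       277        86 ]
[     -177      -140        69 ]
[      148      -239       -64 ]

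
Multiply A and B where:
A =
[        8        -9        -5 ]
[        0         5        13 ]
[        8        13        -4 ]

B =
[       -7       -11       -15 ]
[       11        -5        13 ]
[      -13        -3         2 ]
AB =
[      -90       -28      -247 ]
[     -114       -64        91 ]
[      139      -141        41 ]

Matrix multiplication: (AB)[i][j] = sum over k of A[i][k] * B[k][j].
  (AB)[0][0] = (8)*(-7) + (-9)*(11) + (-5)*(-13) = -90
  (AB)[0][1] = (8)*(-11) + (-9)*(-5) + (-5)*(-3) = -28
  (AB)[0][2] = (8)*(-15) + (-9)*(13) + (-5)*(2) = -247
  (AB)[1][0] = (0)*(-7) + (5)*(11) + (13)*(-13) = -114
  (AB)[1][1] = (0)*(-11) + (5)*(-5) + (13)*(-3) = -64
  (AB)[1][2] = (0)*(-15) + (5)*(13) + (13)*(2) = 91
  (AB)[2][0] = (8)*(-7) + (13)*(11) + (-4)*(-13) = 139
  (AB)[2][1] = (8)*(-11) + (13)*(-5) + (-4)*(-3) = -141
  (AB)[2][2] = (8)*(-15) + (13)*(13) + (-4)*(2) = 41
AB =
[      -90       -28      -247 ]
[     -114       -64        91 ]
[      139      -141        41 ]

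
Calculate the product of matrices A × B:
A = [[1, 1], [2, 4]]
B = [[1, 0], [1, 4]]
[[2, 4], [6, 16]]

Matrix multiplication:
C[0][0] = 1×1 + 1×1 = 2
C[0][1] = 1×0 + 1×4 = 4
C[1][0] = 2×1 + 4×1 = 6
C[1][1] = 2×0 + 4×4 = 16
Result: [[2, 4], [6, 16]]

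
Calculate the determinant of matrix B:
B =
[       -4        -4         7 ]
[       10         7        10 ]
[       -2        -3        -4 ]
det(B) = -200

Expand along row 0 (cofactor expansion): det(B) = a*(e*i - f*h) - b*(d*i - f*g) + c*(d*h - e*g), where the 3×3 is [[a, b, c], [d, e, f], [g, h, i]].
Minor M_00 = (7)*(-4) - (10)*(-3) = -28 + 30 = 2.
Minor M_01 = (10)*(-4) - (10)*(-2) = -40 + 20 = -20.
Minor M_02 = (10)*(-3) - (7)*(-2) = -30 + 14 = -16.
det(B) = (-4)*(2) - (-4)*(-20) + (7)*(-16) = -8 - 80 - 112 = -200.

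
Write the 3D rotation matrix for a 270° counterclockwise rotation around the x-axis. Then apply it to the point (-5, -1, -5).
R = [[1, 0, 0], [0, 0, 1], [0, -1, 0]]; R·(-5, -1, -5) = (-5, -5, 1)

Rotation matrix for 270° around x-axis:
cos(270°) = 0, sin(270°) = -1
R = [[1, 0, 0], [0, 0, 1], [0, -1, 0]]
Apply to (-5, -1, -5): R·[-5, -1, -5]ᵀ = (-5, -5, 1)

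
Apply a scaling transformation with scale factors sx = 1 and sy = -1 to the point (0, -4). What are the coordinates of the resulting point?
(0, 4)

Scaling matrix:
[[1, 0], [0, -1]]
Result: (0 × 1, -4 × -1) = (0, 4)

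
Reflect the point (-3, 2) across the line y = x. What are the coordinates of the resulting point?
(2, -3)

Reflection across line y = x: (-3, 2) → (2, -3)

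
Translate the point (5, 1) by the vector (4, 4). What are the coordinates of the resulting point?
(9, 5)

Translation by (4, 4):
x' = 5 + 4 = 9
y' = 1 + 4 = 5
Homogeneous matrix: [[1, 0, 4], [0, 1, 4], [0, 0, 1]]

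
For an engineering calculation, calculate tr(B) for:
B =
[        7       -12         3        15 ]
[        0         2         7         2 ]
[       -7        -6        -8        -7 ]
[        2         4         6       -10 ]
tr(B) = 7 + 2 - 8 - 10 = -9

The trace of a square matrix is the sum of its diagonal entries.
Diagonal entries of B: B[0][0] = 7, B[1][1] = 2, B[2][2] = -8, B[3][3] = -10.
tr(B) = 7 + 2 - 8 - 10 = -9.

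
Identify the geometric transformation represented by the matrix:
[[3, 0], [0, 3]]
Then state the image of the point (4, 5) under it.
uniform scaling by factor 3; image of (4, 5) is (12, 15)

This is a diagonal matrix with equal entries 3, so it scales both axes by the same factor 3.
The matrix [[3, 0], [0, 3]] represents: uniform scaling by factor 3.
Applying it to (4, 5): [3·4 + 0·5, 0·4 + 3·5] = (12, 15).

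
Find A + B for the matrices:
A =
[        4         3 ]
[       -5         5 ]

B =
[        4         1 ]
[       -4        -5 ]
A + B =
[        8         4 ]
[       -9         0 ]

Matrix addition is elementwise: (A+B)[i][j] = A[i][j] + B[i][j].
  (A+B)[0][0] = (4) + (4) = 8
  (A+B)[0][1] = (3) + (1) = 4
  (A+B)[1][0] = (-5) + (-4) = -9
  (A+B)[1][1] = (5) + (-5) = 0
A + B =
[        8         4 ]
[       -9         0 ]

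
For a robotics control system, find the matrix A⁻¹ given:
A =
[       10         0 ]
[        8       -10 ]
det(A) = -100
A⁻¹ =
[     1/10         0 ]
[     2/25     -1/10 ]

For a 2×2 matrix A = [[a, b], [c, d]] with det(A) ≠ 0, A⁻¹ = (1/det(A)) * [[d, -b], [-c, a]].
det(A) = (10)*(-10) - (0)*(8) = -100 - 0 = -100.
A⁻¹ = (1/-100) * [[-10, 0], [-8, 10]].
Dividing each entry by -100 and reducing:
A⁻¹ =
[     1/10         0 ]
[     2/25     -1/10 ]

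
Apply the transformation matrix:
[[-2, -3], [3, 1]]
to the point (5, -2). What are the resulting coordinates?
(-4, 13)

Matrix multiplication:
[[-2, -3], [3, 1]] × [5, -2]ᵀ
= [-2×5 + -3×-2, 3×5 + 1×-2]ᵀ
= [-4.0000, 13.0000]ᵀ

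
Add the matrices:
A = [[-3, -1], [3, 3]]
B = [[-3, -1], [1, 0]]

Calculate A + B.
[[-6, -2], [4, 3]]

Add corresponding elements:
(-3)+(-3)=-6
(-1)+(-1)=-2
(3)+(1)=4
(3)+(0)=3
A + B = [[-6, -2], [4, 3]]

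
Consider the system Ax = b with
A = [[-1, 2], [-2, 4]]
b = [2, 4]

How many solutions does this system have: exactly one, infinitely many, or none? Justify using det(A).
Infinitely many solutions

det(A) = (-1)*(4) - (2)*(-2) = 0, so A is singular (column 2 is -2 times column 1).
b = [2, 4] = -2 * column 1 of A, so b lies in the column space of A.
A singular matrix whose right-hand side is in its column space gives a 1-parameter family of solutions — infinitely many.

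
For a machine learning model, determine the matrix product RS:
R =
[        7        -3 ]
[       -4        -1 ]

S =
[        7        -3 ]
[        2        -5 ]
RS =
[       43        -6 ]
[      -30        17 ]

Matrix multiplication: (RS)[i][j] = sum over k of R[i][k] * S[k][j].
  (RS)[0][0] = (7)*(7) + (-3)*(2) = 43
  (RS)[0][1] = (7)*(-3) + (-3)*(-5) = -6
  (RS)[1][0] = (-4)*(7) + (-1)*(2) = -30
  (RS)[1][1] = (-4)*(-3) + (-1)*(-5) = 17
RS =
[       43        -6 ]
[      -30        17 ]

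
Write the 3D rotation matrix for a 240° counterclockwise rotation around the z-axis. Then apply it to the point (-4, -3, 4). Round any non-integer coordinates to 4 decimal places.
R = [[-1/2, √3/2, 0], [-√3/2, -1/2, 0], [0, 0, 1]]; R·(-4, -3, 4) = (-0.5981, 4.9641, 4.0000)

Rotation matrix for 240° around z-axis:
cos(240°) = -1/2, sin(240°) = -√3/2
R = [[-1/2, √3/2, 0], [-√3/2, -1/2, 0], [0, 0, 1]]
Apply to (-4, -3, 4): R·[-4, -3, 4]ᵀ = (-0.5981, 4.9641, 4.0000)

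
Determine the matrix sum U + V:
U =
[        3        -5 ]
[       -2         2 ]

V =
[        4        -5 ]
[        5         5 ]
U + V =
[        7       -10 ]
[        3         7 ]

Matrix addition is elementwise: (U+V)[i][j] = U[i][j] + V[i][j].
  (U+V)[0][0] = (3) + (4) = 7
  (U+V)[0][1] = (-5) + (-5) = -10
  (U+V)[1][0] = (-2) + (5) = 3
  (U+V)[1][1] = (2) + (5) = 7
U + V =
[        7       -10 ]
[        3         7 ]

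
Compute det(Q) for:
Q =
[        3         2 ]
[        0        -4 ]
det(Q) = -12

For a 2×2 matrix [[a, b], [c, d]], det = a*d - b*c.
det(Q) = (3)*(-4) - (2)*(0) = -12 - 0 = -12.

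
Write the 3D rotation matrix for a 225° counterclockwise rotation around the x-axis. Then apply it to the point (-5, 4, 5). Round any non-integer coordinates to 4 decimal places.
R = [[1, 0, 0], [0, -√2/2, √2/2], [0, -√2/2, -√2/2]]; R·(-5, 4, 5) = (-5.0000, 0.7071, -6.3640)

Rotation matrix for 225° around x-axis:
cos(225°) = -√2/2, sin(225°) = -√2/2
R = [[1, 0, 0], [0, -√2/2, √2/2], [0, -√2/2, -√2/2]]
Apply to (-5, 4, 5): R·[-5, 4, 5]ᵀ = (-5.0000, 0.7071, -6.3640)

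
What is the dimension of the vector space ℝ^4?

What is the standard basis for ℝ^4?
Dimension = 4; standard basis = {e_1, e_2, e_3, e_4}

ℝ^4 is the space of 4-tuples of real numbers; its dimension is 4.
The standard basis consists of 4 vectors: e_1, e_2, e_3, e_4, where e_i is the vector with 1 in position i and 0 elsewhere.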